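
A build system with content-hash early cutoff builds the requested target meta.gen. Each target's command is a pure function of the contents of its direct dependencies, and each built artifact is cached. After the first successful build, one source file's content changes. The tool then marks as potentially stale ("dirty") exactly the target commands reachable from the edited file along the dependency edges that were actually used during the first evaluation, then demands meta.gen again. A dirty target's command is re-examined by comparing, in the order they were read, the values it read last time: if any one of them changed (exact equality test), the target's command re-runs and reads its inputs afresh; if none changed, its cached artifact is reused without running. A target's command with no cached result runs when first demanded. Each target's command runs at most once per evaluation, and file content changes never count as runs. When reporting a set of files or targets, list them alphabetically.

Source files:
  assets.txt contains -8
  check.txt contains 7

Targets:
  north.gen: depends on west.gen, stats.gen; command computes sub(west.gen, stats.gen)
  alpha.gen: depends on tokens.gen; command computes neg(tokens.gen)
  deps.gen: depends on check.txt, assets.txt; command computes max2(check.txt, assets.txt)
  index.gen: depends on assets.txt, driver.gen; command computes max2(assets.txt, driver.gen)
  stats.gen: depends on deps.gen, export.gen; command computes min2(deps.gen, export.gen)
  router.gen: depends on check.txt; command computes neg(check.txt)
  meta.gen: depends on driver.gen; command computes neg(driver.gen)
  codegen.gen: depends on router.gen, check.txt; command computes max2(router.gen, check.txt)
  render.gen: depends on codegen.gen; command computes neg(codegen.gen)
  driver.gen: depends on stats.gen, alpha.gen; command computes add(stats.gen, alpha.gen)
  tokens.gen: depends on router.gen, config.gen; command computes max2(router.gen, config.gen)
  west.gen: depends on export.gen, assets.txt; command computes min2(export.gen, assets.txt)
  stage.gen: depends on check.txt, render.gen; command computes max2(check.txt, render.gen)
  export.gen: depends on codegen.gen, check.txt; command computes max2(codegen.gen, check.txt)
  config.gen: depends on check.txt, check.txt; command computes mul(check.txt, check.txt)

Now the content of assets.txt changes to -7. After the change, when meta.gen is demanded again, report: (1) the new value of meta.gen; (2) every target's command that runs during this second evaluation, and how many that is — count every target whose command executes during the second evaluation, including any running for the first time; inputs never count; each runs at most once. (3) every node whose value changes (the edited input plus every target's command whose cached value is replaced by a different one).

New value of meta.gen: 42.
Target commands that run: deps.gen — 1 in total.
Values that change: assets.txt.
Key observation: the change is absorbed at deps.gen — it re-runs but produces the same value, and the output's value is unchanged.

First evaluation (everything demanded from the output):
  config.gen = mul(7, 7) = 49
  deps.gen = max2(7, -8) = 7
  router.gen = neg(7) = -7
  codegen.gen = max2(-7, 7) = 7
  export.gen = max2(7, 7) = 7
  stats.gen = min2(7, 7) = 7
  tokens.gen = max2(-7, 49) = 49
  alpha.gen = neg(49) = -49
  driver.gen = add(7, -49) = -42
  meta.gen = neg(-42) = 42

Propagation after the edit:
  deps.gen: runs — assets.txt -8->-7; result 7 (same value as before).
  stats.gen: checked — values it read are unchanged (deps.gen unchanged, export.gen unchanged); reused cached 7 without running.
  driver.gen: checked — values it read are unchanged (stats.gen unchanged, alpha.gen unchanged); reused cached -42 without running.
  meta.gen: checked — values it read are unchanged (driver.gen unchanged); reused cached 42 without running.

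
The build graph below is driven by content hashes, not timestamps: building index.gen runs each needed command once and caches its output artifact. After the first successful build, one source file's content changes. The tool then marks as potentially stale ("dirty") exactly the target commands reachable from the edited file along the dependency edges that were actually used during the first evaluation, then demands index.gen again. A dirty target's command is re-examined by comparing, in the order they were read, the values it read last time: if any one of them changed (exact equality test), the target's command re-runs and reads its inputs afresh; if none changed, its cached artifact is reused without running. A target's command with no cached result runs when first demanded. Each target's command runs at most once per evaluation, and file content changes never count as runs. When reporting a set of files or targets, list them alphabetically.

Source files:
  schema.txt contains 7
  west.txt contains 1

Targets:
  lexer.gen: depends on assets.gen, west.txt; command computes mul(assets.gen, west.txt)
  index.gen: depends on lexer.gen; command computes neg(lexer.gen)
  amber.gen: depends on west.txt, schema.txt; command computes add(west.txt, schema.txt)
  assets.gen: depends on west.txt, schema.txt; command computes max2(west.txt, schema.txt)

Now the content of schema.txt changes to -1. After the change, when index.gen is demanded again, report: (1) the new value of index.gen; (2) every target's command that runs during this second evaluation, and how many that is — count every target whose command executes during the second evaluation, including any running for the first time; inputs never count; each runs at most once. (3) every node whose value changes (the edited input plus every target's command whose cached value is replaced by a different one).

index.gen now evaluates to -1.
Run set: assets.gen, index.gen, lexer.gen (3 run).
Changed values: assets.gen, index.gen, lexer.gen, schema.txt.

Initial pass — values computed on the first demand:
  assets.gen = max2(1, 7) = 7
  lexer.gen = mul(7, 1) = 7
  index.gen = neg(7) = -7

Second demand — change propagation:
  assets.gen: re-runs because schema.txt 7->-1; new result 1.
  lexer.gen: re-runs because assets.gen 7->1; new result 1.
  index.gen: re-runs because lexer.gen 7->1; new result -1.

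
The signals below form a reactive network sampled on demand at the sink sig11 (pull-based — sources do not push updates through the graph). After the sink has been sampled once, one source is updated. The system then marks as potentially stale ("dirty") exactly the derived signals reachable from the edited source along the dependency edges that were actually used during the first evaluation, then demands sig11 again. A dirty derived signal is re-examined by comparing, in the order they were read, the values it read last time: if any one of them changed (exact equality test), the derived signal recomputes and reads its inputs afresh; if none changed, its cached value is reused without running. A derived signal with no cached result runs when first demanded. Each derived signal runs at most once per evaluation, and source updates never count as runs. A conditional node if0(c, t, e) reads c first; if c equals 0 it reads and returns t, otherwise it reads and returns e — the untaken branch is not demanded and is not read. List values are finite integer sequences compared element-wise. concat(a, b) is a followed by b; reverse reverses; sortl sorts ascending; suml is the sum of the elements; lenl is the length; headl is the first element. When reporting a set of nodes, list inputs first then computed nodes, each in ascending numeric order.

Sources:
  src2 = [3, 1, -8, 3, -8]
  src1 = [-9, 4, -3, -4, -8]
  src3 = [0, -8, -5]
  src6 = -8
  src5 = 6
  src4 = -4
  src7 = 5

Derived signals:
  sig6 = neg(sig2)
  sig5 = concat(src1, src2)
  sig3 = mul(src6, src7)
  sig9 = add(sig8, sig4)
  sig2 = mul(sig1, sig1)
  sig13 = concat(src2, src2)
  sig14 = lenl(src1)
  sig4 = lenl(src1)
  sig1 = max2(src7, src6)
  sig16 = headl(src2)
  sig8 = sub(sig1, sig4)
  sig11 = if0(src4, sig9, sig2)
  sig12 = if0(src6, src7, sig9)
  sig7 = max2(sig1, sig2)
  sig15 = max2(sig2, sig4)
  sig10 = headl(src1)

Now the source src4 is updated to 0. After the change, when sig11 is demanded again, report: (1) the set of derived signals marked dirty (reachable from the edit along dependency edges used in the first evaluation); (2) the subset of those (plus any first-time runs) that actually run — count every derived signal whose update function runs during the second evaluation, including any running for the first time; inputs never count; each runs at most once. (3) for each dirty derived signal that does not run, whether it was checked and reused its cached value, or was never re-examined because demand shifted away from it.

Initial pass — values computed on the first demand:
  sig1 = max2(5, -8) = 5
  sig2 = mul(5, 5) = 25
  sig11 = if0(src4=-4 -> else branch sig2) = 25

Second demand — change propagation:
  sig4: newly demanded (no cache) — executes and yields 5.
  sig8: newly demanded (no cache) — executes and yields 0.
  sig9: newly demanded (no cache) — executes and yields 5.
  sig11: re-runs because src4 -4->0; new result 5.

The important point: the flipped condition pulls in fresh nodes; sig4, sig8, sig9 run for the first time.

Dirty set: sig11.
Run set: sig4, sig8, sig9, sig11 (4 run).
All dirty derived signals ended up running.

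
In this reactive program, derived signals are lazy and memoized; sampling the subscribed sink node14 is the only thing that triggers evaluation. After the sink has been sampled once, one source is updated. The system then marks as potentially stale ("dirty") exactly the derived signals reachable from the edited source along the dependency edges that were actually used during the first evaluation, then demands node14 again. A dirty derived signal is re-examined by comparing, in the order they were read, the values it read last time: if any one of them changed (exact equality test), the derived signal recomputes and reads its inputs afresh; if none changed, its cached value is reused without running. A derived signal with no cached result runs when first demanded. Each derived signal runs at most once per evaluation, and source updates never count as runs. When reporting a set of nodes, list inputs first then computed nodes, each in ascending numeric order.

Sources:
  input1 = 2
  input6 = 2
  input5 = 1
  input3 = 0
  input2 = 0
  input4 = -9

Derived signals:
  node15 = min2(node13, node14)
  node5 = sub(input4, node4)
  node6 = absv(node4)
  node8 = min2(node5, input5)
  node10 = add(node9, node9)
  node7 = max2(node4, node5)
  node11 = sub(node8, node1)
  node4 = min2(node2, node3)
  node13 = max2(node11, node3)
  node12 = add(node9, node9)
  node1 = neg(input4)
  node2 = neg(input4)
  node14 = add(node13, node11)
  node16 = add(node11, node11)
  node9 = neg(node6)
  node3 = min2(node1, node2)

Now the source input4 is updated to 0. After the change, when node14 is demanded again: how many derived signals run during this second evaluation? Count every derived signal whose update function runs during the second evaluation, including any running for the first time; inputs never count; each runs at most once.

9 derived signals run: node1, node2, node3, node4, node5, node8, node11, node13, node14.

First demand of the output computes:
  node1 = neg(-9) = 9
  node2 = neg(-9) = 9
  node3 = min2(9, 9) = 9
  node4 = min2(9, 9) = 9
  node5 = sub(-9, 9) = -18
  node8 = min2(-18, 1) = -18
  node11 = sub(-18, 9) = -27
  node13 = max2(-27, 9) = 9
  node14 = add(9, -27) = -18

After the edit, cleaning proceeds:
  node1: a read changed (input4 -9->0) — executes, giving 0.
  node2: a read changed (input4 -9->0) — executes, giving 0.
  node3: a read changed (node1 9->0; node2 9->0) — executes, giving 0.
  node4: a read changed (node2 9->0; node3 9->0) — executes, giving 0.
  node5: a read changed (input4 -9->0; node4 9->0) — executes, giving 0.
  node8: a read changed (node5 -18->0) — executes, giving 0.
  node11: a read changed (node8 -18->0; node1 9->0) — executes, giving 0.
  node13: a read changed (node11 -27->0; node3 9->0) — executes, giving 0.
  node14: a read changed (node13 9->0; node11 -27->0) — executes, giving 0.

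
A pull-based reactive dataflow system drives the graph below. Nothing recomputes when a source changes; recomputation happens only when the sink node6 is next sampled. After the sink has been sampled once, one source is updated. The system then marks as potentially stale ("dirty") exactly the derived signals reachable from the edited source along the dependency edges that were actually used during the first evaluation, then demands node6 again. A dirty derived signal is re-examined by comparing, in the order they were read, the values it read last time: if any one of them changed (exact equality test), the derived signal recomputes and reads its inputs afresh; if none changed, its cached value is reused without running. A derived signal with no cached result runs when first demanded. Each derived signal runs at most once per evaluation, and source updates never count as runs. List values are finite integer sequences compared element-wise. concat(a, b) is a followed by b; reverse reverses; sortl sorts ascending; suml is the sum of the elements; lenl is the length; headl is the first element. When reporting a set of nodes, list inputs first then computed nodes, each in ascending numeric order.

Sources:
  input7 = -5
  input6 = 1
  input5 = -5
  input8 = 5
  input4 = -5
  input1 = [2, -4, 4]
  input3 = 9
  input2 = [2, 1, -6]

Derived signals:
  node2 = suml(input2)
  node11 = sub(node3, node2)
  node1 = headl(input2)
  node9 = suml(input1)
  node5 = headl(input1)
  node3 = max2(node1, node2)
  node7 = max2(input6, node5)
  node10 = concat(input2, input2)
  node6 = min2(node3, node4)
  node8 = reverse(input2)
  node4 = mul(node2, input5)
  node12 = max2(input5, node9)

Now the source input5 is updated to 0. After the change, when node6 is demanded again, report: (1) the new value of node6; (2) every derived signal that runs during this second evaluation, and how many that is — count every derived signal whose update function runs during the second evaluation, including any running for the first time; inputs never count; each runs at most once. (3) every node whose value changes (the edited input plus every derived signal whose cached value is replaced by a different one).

New value of node6: 0.
Derived signals that run: node4, node6 — 2 in total.
Values that change: input5, node4, node6.

First evaluation (everything demanded from the output):
  node1 = headl([2, 1, -6]) = 2
  node2 = suml([2, 1, -6]) = -3
  node3 = max2(2, -3) = 2
  node4 = mul(-3, -5) = 15
  node6 = min2(2, 15) = 2

Propagation after the edit:
  node4: runs — input5 -5->0; result 0.
  node6: runs — node4 15->0; result 0.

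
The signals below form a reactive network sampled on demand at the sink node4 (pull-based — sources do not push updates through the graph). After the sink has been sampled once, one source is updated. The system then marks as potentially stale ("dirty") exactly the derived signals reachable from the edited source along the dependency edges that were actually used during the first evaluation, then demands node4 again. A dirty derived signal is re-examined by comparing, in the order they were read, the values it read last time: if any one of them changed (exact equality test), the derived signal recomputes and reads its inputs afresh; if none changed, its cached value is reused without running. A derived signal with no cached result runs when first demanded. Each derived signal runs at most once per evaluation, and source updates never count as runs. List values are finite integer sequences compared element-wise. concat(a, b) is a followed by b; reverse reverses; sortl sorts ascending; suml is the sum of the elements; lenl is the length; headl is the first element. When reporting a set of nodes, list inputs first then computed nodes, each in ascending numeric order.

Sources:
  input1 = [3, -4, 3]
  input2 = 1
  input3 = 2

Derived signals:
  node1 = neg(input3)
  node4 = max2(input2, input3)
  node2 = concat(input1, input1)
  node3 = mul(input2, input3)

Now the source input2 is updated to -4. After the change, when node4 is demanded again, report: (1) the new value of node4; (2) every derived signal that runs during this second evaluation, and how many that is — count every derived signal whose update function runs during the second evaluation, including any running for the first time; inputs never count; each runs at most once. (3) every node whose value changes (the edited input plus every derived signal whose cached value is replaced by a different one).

node4 now evaluates to 2.
Run set: node4 (1 run).
Changed values: input2.

Initial pass — values computed on the first demand:
  node4 = max2(1, 2) = 2

Second demand — change propagation:
  node4: re-runs because input2 1->-4; new result 2 (unchanged).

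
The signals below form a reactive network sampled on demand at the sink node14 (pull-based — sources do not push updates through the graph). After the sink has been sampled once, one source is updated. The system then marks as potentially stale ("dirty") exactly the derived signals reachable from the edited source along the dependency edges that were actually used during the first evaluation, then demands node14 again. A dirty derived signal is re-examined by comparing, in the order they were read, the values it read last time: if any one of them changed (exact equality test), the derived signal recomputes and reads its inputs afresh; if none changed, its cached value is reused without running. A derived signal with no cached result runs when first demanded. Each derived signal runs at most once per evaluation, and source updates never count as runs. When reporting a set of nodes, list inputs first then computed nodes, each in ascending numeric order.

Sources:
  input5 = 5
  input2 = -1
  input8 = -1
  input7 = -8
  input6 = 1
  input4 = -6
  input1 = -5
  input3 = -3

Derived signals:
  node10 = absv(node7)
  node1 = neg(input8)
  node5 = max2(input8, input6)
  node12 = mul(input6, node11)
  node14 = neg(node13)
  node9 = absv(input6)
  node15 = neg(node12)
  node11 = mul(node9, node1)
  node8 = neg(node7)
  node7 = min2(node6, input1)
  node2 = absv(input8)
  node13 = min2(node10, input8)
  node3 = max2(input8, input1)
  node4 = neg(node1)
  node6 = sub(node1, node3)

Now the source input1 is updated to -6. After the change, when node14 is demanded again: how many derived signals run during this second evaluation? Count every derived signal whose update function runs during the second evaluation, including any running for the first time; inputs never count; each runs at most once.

Run set: node3, node7, node10, node13 (4 run).
The important point: at node6 every value read last time is unchanged, so the dirty flag clears without a run.

Initial pass — values computed on the first demand:
  node1 = neg(-1) = 1
  node3 = max2(-1, -5) = -1
  node6 = sub(1, -1) = 2
  node7 = min2(2, -5) = -5
  node10 = absv(-5) = 5
  node13 = min2(5, -1) = -1
  node14 = neg(-1) = 1

Second demand — change propagation:
  node3: re-runs because input1 -5->-6; new result -1 (unchanged).
  node6: re-examined; everything it read last time is the same (node1 unchanged, node3 unchanged) — cache 2 kept, no run.
  node7: re-runs because input1 -5->-6; new result -6.
  node10: re-runs because node7 -5->-6; new result 6.
  node13: re-runs because node10 5->6; new result -1 (unchanged).
  node14: re-examined; everything it read last time is the same (node13 unchanged) — cache 1 kept, no run.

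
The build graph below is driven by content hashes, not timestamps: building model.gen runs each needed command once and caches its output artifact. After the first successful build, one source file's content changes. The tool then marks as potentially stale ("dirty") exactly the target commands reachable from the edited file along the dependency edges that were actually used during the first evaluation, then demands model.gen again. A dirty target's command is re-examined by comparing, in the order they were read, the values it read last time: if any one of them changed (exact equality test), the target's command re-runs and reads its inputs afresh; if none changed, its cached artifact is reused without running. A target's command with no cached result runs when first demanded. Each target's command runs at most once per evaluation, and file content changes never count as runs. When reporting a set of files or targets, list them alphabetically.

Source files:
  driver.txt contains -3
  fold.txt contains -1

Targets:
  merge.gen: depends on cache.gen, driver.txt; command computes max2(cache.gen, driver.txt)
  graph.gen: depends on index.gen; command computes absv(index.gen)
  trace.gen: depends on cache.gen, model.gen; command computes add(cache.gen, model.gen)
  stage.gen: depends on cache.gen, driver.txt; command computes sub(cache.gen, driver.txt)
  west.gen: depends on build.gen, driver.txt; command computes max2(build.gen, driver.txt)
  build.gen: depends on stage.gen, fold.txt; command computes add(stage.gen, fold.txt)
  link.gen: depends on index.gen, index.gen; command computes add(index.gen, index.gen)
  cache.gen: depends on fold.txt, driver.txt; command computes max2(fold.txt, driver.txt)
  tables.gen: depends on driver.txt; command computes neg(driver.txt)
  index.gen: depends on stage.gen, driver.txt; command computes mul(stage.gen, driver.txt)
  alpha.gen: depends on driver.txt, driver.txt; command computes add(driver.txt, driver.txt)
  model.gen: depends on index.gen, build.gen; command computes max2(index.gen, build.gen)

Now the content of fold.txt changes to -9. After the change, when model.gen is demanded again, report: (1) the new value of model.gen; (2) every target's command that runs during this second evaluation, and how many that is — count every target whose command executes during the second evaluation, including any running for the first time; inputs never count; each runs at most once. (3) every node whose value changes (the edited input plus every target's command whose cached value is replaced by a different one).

model.gen now evaluates to 0.
Run set: build.gen, cache.gen, index.gen, model.gen, stage.gen (5 run).
Changed values: build.gen, cache.gen, fold.txt, index.gen, model.gen, stage.gen.

Initial pass — values computed on the first demand:
  cache.gen = max2(-1, -3) = -1
  stage.gen = sub(-1, -3) = 2
  build.gen = add(2, -1) = 1
  index.gen = mul(2, -3) = -6
  model.gen = max2(-6, 1) = 1

Second demand — change propagation:
  cache.gen: re-runs because fold.txt -1->-9; new result -3.
  stage.gen: re-runs because cache.gen -1->-3; new result 0.
  build.gen: re-runs because stage.gen 2->0; fold.txt -1->-9; new result -9.
  index.gen: re-runs because stage.gen 2->0; new result 0.
  model.gen: re-runs because index.gen -6->0; build.gen 1->-9; new result 0.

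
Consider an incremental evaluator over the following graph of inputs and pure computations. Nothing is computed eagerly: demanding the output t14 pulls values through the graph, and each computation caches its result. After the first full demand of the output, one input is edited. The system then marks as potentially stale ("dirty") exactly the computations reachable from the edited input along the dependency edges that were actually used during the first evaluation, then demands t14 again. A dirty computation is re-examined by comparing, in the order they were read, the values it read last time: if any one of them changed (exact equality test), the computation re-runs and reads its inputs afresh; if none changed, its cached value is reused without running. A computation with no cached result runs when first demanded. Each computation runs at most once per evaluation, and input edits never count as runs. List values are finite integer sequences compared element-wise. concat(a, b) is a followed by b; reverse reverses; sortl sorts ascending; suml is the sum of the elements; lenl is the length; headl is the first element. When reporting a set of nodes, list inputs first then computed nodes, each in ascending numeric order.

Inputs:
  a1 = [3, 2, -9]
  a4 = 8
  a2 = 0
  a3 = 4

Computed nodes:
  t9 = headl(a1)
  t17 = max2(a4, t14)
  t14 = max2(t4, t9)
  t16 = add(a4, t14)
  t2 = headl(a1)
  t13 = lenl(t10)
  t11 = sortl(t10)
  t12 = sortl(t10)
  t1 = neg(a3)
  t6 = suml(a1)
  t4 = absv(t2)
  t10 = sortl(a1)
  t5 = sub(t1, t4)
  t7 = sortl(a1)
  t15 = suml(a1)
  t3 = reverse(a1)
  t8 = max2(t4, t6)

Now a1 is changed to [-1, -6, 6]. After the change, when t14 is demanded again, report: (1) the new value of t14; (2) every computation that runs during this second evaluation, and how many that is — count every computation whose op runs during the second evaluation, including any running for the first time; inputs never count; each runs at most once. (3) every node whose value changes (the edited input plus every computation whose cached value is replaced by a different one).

t14 now evaluates to 1.
Run set: t2, t4, t9, t14 (4 run).
Changed values: a1, t2, t4, t9, t14.

Initial pass — values computed on the first demand:
  t2 = headl([3, 2, -9]) = 3
  t4 = absv(3) = 3
  t9 = headl([3, 2, -9]) = 3
  t14 = max2(3, 3) = 3

Second demand — change propagation:
  t2: re-runs because a1 [3, 2, -9]->[-1, -6, 6]; new result -1.
  t4: re-runs because t2 3->-1; new result 1.
  t9: re-runs because a1 [3, 2, -9]->[-1, -6, 6]; new result -1.
  t14: re-runs because t4 3->1; t9 3->-1; new result 1.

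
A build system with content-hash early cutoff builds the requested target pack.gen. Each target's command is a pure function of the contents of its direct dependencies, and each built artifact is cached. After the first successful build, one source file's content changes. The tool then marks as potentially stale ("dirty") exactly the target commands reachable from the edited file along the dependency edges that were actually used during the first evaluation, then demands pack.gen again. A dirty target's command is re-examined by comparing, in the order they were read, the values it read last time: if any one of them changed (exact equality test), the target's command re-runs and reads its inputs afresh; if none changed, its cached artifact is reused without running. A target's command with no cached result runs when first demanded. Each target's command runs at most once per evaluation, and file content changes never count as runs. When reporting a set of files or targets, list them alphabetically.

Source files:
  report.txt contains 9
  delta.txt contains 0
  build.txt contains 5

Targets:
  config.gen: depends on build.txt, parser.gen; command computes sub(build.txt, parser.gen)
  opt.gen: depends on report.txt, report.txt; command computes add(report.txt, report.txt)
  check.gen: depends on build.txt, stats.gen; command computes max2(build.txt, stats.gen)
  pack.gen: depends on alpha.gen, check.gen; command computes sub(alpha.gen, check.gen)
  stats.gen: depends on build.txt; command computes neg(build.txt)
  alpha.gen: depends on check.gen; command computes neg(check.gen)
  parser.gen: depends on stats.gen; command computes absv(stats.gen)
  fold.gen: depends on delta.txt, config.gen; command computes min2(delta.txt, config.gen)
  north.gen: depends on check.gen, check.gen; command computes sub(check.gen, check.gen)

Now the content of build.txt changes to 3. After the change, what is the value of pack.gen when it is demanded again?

New value of pack.gen: -6.

First evaluation (everything demanded from the output):
  stats.gen = neg(5) = -5
  check.gen = max2(5, -5) = 5
  alpha.gen = neg(5) = -5
  pack.gen = sub(-5, 5) = -10

Propagation after the edit:
  stats.gen: runs — build.txt 5->3; result -3.
  check.gen: runs — build.txt 5->3; stats.gen -5->-3; result 3.
  alpha.gen: runs — check.gen 5->3; result -3.
  pack.gen: runs — alpha.gen -5->-3; check.gen 5->3; result -6.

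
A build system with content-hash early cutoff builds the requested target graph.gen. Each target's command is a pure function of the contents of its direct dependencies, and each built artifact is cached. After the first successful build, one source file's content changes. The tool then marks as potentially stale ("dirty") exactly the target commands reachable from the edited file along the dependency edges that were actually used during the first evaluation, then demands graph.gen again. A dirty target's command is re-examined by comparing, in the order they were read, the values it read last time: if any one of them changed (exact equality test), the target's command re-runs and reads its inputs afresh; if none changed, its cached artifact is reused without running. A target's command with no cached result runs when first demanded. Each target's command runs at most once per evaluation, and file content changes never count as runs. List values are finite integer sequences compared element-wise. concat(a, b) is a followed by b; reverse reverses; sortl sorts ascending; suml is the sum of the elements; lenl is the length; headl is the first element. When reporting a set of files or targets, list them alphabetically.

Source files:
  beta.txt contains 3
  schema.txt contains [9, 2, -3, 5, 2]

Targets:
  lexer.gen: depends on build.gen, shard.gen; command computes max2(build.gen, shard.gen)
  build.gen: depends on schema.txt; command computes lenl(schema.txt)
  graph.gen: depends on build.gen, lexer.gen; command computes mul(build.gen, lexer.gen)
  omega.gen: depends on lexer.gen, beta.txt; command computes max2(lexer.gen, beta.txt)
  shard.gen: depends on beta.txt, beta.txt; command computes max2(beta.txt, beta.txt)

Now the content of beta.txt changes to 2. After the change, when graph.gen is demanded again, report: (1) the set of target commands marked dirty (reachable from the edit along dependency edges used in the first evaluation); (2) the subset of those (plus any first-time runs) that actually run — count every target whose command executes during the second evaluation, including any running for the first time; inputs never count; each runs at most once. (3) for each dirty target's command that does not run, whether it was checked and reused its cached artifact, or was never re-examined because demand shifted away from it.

First evaluation (everything demanded from the output):
  build.gen = lenl([9, 2, -3, 5, 2]) = 5
  shard.gen = max2(3, 3) = 3
  lexer.gen = max2(5, 3) = 5
  graph.gen = mul(5, 5) = 25

Propagation after the edit:
  shard.gen: runs — beta.txt 3->2; beta.txt 3->2; result 2.
  lexer.gen: runs — shard.gen 3->2; result 5 (same value as before).
  graph.gen: checked — values it read are unchanged (build.gen unchanged, lexer.gen unchanged); reused cached 25 without running.

Key observation: the change is absorbed at lexer.gen — it re-runs but produces the same value, and the output's value is unchanged.

Marked dirty: graph.gen, lexer.gen, shard.gen.
Target commands that run: lexer.gen, shard.gen — 2 in total.
Checked but reused from cache: graph.gen.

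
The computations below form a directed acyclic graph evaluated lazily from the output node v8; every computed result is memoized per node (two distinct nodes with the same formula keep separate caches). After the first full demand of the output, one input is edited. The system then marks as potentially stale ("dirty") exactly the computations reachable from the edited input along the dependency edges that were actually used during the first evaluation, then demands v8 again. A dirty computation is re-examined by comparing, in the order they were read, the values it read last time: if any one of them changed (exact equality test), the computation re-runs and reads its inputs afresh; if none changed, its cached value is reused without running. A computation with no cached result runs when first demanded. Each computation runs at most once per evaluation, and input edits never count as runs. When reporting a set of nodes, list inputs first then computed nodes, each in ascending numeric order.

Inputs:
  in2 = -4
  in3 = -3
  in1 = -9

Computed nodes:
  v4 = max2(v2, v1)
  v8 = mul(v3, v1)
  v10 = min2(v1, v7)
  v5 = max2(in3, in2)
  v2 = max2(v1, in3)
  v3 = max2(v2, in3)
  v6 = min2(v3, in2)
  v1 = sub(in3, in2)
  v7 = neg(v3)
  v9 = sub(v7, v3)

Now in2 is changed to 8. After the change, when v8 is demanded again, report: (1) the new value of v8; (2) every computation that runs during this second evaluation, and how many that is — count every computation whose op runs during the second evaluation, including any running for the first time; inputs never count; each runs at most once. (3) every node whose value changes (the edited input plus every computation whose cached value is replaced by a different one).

Demanding v8 again yields 33.
4 computations run: v1, v2, v3, v8.
The nodes whose values change: in2, v1, v2, v3, v8.

First demand of the output computes:
  v1 = sub(-3, -4) = 1
  v2 = max2(1, -3) = 1
  v3 = max2(1, -3) = 1
  v8 = mul(1, 1) = 1

After the edit, cleaning proceeds:
  v1: a read changed (in2 -4->8) — executes, giving -11.
  v2: a read changed (v1 1->-11) — executes, giving -3.
  v3: a read changed (v2 1->-3) — executes, giving -3.
  v8: a read changed (v3 1->-3; v1 1->-11) — executes, giving 33.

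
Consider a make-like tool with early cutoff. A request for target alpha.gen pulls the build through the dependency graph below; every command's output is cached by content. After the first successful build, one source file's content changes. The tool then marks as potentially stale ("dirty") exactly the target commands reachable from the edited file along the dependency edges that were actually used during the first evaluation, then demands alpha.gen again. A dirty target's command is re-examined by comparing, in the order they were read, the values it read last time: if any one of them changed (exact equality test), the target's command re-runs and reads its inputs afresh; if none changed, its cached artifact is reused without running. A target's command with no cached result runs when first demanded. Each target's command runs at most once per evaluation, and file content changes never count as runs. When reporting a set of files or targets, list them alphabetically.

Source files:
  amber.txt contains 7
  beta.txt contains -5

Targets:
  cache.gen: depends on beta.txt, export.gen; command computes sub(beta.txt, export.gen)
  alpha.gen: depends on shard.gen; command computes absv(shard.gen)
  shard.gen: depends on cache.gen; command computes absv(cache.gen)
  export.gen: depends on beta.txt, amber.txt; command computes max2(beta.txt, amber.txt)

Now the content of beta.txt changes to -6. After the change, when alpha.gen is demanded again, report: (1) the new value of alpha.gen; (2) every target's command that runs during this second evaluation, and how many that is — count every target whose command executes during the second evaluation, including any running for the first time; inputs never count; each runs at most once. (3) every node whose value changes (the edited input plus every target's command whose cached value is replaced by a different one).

Demanding alpha.gen again yields 13.
4 target commands run: alpha.gen, cache.gen, export.gen, shard.gen.
The nodes whose values change: alpha.gen, beta.txt, cache.gen, shard.gen.

First demand of the output computes:
  export.gen = max2(-5, 7) = 7
  cache.gen = sub(-5, 7) = -12
  shard.gen = absv(-12) = 12
  alpha.gen = absv(12) = 12

After the edit, cleaning proceeds:
  export.gen: a read changed (beta.txt -5->-6) — executes, giving 7 — identical to its old value.
  cache.gen: a read changed (beta.txt -5->-6) — executes, giving -13.
  shard.gen: a read changed (cache.gen -12->-13) — executes, giving 13.
  alpha.gen: a read changed (shard.gen 12->13) — executes, giving 13.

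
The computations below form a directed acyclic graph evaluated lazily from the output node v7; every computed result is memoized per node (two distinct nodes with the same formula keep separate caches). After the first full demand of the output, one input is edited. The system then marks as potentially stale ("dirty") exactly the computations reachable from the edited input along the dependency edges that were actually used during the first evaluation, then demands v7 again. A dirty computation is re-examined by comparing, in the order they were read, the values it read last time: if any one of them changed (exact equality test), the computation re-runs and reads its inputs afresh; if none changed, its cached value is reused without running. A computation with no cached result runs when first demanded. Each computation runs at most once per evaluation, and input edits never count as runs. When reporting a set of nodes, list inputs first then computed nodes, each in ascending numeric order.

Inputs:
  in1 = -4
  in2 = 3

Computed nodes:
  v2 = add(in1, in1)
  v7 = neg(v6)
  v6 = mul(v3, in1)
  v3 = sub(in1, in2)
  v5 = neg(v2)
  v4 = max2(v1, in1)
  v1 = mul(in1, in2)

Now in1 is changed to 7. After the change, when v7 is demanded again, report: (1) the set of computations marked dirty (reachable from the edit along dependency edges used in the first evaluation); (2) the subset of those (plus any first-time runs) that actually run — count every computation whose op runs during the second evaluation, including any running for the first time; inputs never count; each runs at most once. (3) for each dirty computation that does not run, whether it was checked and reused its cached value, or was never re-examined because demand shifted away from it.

The edit dirties: v3, v6, v7.
2 computations run: v3, v6.
Cache hits after checking: v7.
Note the absorption at v6: it re-runs yet its value is the same, leaving the output's value untouched.

First demand of the output computes:
  v3 = sub(-4, 3) = -7
  v6 = mul(-7, -4) = 28
  v7 = neg(28) = -28

After the edit, cleaning proceeds:
  v3: a read changed (in1 -4->7) — executes, giving 4.
  v6: a read changed (v3 -7->4; in1 -4->7) — executes, giving 28 — identical to its old value.
  v7: dirty, but its reads are unchanged (v6 unchanged); cached -28 stands.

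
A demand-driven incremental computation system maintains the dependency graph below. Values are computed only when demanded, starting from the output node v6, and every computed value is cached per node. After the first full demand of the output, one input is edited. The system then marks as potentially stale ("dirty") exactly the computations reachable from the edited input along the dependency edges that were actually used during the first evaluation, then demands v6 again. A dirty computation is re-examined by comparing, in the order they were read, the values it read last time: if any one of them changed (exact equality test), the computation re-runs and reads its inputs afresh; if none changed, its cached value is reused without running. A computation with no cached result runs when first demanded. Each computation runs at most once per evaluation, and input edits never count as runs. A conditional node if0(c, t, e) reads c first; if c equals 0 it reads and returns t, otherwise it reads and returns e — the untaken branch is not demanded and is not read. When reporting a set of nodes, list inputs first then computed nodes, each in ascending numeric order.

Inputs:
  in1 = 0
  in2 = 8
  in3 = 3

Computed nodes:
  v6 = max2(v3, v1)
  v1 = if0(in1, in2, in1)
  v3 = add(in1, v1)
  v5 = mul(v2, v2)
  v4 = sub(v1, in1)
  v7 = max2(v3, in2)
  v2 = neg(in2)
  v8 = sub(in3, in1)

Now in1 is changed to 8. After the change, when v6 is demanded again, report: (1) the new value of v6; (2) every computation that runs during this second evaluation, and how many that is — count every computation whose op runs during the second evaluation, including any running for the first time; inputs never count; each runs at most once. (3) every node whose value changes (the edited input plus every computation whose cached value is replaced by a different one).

First evaluation (everything demanded from the output):
  v1 = if0(in1=0 -> then branch in2) = 8
  v3 = add(0, 8) = 8
  v6 = max2(8, 8) = 8

Propagation after the edit:
  v1: runs — in1 0->8; result 8 (same value as before).
  v3: runs — in1 0->8; result 16.
  v6: runs — v3 8->16; result 16.

New value of v6: 16.
Computations that run: v1, v3, v6 — 3 in total.
Values that change: in1, v3, v6.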